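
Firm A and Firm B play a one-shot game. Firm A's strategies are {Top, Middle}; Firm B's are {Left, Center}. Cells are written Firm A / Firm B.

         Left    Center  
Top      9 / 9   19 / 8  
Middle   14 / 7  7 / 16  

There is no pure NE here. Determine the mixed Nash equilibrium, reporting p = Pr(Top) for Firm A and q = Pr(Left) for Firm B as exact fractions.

Each player's mixing probability is pinned down by making the *other* player indifferent.
Firm B indifferent between Left and Center: p·9 + (1−p)·7 = p·8 + (1−p)·16 ⟹ 7 + 2p = 16 + (-8)p ⟹ p = 9/10.
Firm A indifferent between Top and Middle: q·9 + (1−q)·19 = q·14 + (1−q)·7 ⟹ 19 + (-10)q = 7 + 7q ⟹ q = 12/17.

p = 9/10, q = 12/17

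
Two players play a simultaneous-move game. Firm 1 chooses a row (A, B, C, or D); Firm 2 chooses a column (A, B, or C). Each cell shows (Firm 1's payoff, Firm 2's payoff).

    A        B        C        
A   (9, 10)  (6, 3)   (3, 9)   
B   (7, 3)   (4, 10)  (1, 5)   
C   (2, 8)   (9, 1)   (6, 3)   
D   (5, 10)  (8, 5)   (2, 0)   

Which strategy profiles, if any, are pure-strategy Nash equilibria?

(A, A)

A profile is a Nash equilibrium when each player is best-responding to the other.
Firm 1's best responses — vs A: A (payoff 9); vs B: C (payoff 9); vs C: C (payoff 6).
Firm 2's best responses — vs A: A (payoff 10); vs B: B (payoff 10); vs C: A (payoff 8); vs D: A (payoff 10).
The only mutual best response is (A, A); neither player gains by switching there.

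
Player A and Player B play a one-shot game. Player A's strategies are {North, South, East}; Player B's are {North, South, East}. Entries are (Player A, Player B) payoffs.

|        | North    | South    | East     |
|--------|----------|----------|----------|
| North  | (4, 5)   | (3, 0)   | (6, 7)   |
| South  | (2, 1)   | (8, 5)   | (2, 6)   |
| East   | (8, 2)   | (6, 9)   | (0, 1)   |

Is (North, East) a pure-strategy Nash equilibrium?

Yes

Holding Player B at East: Player A gets 6 from North, versus 2 from South, 0 from East. No profitable deviation for Player A.
Holding Player A at North: Player B gets 7 from East, versus 5 from North, 0 from South. No profitable deviation for Player B either.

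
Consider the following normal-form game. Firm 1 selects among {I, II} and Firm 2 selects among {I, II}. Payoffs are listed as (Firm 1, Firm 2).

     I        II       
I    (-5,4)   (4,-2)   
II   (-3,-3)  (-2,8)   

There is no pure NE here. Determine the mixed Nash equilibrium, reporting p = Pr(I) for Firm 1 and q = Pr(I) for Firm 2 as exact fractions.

p = 11/17, q = 3/4

Each player's mixing probability is pinned down by making the *other* player indifferent.
Firm 2 indifferent between I and II: p·4 + (1−p)·(-3) = p·(-2) + (1−p)·8 ⟹ (-3) + 7p = 8 + (-10)p ⟹ p = 11/17.
Firm 1 indifferent between I and II: q·(-5) + (1−q)·4 = q·(-3) + (1−q)·(-2) ⟹ 4 + (-9)q = (-2) + (-1)q ⟹ q = 3/4.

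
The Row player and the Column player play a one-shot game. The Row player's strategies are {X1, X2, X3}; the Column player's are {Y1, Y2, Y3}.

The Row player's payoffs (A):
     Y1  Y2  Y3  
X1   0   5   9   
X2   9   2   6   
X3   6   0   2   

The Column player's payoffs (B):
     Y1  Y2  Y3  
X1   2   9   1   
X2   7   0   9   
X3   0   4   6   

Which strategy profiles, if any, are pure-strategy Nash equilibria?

(X1, Y2)

A profile is a Nash equilibrium when each player is best-responding to the other.
The Row player's best responses — vs Y1: X2 (payoff 9); vs Y2: X1 (payoff 5); vs Y3: X1 (payoff 9).
The Column player's best responses — vs X1: Y2 (payoff 9); vs X2: Y3 (payoff 9); vs X3: Y3 (payoff 6).
The only mutual best response is (X1, Y2); neither player gains by switching there.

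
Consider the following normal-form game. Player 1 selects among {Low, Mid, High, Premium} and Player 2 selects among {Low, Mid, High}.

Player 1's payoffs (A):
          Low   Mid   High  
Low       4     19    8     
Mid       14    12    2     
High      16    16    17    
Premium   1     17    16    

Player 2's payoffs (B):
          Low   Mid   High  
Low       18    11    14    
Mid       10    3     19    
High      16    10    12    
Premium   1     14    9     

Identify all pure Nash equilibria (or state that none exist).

(High, Low)

Find each player's best response to every opponent strategy; NE are the intersections.
Player 1's best responses — vs Low: High (payoff 16); vs Mid: Low (payoff 19); vs High: High (payoff 17).
Player 2's best responses — vs Low: Low (payoff 18); vs Mid: High (payoff 19); vs High: Low (payoff 16); vs Premium: Mid (payoff 14).
The only mutual best response is (High, Low); neither player gains by switching there.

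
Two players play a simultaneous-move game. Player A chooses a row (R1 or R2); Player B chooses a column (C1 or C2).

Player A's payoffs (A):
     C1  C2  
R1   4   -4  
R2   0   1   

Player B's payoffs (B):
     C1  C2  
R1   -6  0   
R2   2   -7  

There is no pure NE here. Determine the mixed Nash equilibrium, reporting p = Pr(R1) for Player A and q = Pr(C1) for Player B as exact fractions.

Each player's mixing probability is pinned down by making the *other* player indifferent.
Player B indifferent between C1 and C2: p·(-6) + (1−p)·2 = p·0 + (1−p)·(-7) ⟹ 2 + (-8)p = (-7) + 7p ⟹ p = 3/5.
Player A indifferent between R1 and R2: q·4 + (1−q)·(-4) = q·0 + (1−q)·1 ⟹ (-4) + 8q = 1 + (-1)q ⟹ q = 5/9.

p = 3/5, q = 5/9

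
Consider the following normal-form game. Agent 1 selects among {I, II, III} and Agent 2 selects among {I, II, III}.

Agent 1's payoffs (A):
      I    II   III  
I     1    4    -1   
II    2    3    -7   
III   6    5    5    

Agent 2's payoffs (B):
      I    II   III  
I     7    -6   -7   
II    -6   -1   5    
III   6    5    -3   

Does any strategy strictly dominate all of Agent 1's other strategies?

Check whether one of Agent 1's strategies beats all alternatives regardless of what the opponent does.
III strictly dominates: vs I: 6 > each of {1, 2}; vs II: 5 > each of {4, 3}; vs III: 5 > each of {-1, -7}.

III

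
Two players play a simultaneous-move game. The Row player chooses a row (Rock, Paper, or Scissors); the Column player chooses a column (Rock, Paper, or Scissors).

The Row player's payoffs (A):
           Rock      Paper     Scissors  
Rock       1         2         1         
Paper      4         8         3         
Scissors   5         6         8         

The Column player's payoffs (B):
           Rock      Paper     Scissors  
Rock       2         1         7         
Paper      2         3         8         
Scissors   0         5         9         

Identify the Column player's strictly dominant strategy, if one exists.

Scissors

Check whether one of the Column player's strategies beats all alternatives regardless of what the opponent does.
Scissors strictly dominates: vs Rock: 7 > each of {2, 1}; vs Paper: 8 > each of {2, 3}; vs Scissors: 9 > each of {0, 5}.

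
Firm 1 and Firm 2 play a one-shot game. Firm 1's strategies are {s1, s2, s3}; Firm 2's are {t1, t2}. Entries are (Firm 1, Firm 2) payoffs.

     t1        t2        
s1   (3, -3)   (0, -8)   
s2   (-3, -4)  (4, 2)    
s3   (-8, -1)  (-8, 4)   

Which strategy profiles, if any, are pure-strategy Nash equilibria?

Find each player's best response to every opponent strategy; NE are the intersections.
Firm 1's best responses — vs t1: s1 (payoff 3); vs t2: s2 (payoff 4).
Firm 2's best responses — vs s1: t1 (payoff -3); vs s2: t2 (payoff 2); vs s3: t2 (payoff 4).
Mutual best responses occur at (s1, t1) and (s2, t2); at each, neither player gains by switching.

(s1, t1) and (s2, t2)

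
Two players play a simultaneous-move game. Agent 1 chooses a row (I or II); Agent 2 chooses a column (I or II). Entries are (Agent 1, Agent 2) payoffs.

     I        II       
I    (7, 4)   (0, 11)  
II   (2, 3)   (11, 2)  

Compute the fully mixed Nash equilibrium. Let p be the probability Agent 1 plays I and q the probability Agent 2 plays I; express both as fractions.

p = 1/8, q = 11/16

Each player's mixing probability is pinned down by making the *other* player indifferent.
Agent 2 indifferent between I and II: p·4 + (1−p)·3 = p·11 + (1−p)·2 ⟹ 3 + 1p = 2 + 9p ⟹ p = 1/8.
Agent 1 indifferent between I and II: q·7 + (1−q)·0 = q·2 + (1−q)·11 ⟹ 0 + 7q = 11 + (-9)q ⟹ q = 11/16.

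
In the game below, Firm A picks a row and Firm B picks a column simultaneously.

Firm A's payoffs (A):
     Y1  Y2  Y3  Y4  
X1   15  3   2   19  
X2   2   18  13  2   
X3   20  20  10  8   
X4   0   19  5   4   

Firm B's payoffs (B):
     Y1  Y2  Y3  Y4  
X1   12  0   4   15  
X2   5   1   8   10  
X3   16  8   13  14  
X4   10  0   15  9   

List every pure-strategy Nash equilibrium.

Find each player's best response to every opponent strategy; NE are the intersections.
Firm A's best responses — vs Y1: X3 (payoff 20); vs Y2: X3 (payoff 20); vs Y3: X2 (payoff 13); vs Y4: X1 (payoff 19).
Firm B's best responses — vs X1: Y4 (payoff 15); vs X2: Y4 (payoff 10); vs X3: Y1 (payoff 16); vs X4: Y3 (payoff 15).
Mutual best responses occur at (X1, Y4) and (X3, Y1); at each, neither player gains by switching.

(X1, Y4) and (X3, Y1)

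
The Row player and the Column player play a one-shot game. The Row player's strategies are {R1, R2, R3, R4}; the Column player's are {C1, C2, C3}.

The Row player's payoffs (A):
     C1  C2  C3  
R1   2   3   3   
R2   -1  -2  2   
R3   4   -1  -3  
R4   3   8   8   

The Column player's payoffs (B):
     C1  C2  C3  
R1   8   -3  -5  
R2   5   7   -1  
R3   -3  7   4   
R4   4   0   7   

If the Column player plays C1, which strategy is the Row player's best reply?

With the Column player fixed at C1, the Row player's payoffs are: R1 → 2, R2 → -1, R3 → 4, R4 → 3.
The maximum is 4, achieved by R3.

R3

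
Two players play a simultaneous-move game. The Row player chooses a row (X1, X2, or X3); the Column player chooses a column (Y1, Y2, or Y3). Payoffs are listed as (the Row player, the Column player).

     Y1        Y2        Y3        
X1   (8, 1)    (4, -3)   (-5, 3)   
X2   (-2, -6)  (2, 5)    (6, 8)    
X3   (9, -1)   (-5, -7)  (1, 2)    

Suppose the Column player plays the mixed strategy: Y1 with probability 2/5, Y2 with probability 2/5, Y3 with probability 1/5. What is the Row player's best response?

The Row player's best reply maximizes expected payoff against the mix.
X1: (2/5)·8 + (2/5)·4 + (1/5)·(-5) = 19/5
X2: (2/5)·(-2) + (2/5)·2 + (1/5)·6 = 6/5
X3: (2/5)·9 + (2/5)·(-5) + (1/5)·1 = 9/5
Highest expected payoff is 19/5, from X1.

X1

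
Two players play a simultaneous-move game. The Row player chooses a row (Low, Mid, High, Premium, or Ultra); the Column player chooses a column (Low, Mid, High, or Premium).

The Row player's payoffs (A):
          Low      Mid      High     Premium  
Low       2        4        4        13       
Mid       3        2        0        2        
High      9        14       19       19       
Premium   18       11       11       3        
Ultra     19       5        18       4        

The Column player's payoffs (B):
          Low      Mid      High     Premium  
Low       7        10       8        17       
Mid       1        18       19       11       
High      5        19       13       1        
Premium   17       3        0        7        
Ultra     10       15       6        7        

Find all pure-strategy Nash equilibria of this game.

Check mutual best responses: a cell is a NE iff neither player can gain by unilaterally deviating.
The Row player's best responses — vs Low: Ultra (payoff 19); vs Mid: High (payoff 14); vs High: High (payoff 19); vs Premium: High (payoff 19).
The Column player's best responses — vs Low: Premium (payoff 17); vs Mid: High (payoff 19); vs High: Mid (payoff 19); vs Premium: Low (payoff 17); vs Ultra: Mid (payoff 15).
The only mutual best response is (High, Mid); neither player gains by switching there.

(High, Mid)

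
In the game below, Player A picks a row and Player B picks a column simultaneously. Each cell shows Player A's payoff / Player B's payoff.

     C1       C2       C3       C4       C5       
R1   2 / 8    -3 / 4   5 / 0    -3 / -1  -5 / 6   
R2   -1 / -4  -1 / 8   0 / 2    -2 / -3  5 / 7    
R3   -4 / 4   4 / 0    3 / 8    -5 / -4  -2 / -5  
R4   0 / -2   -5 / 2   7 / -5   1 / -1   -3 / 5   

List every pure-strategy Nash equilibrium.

Check mutual best responses: a cell is a NE iff neither player can gain by unilaterally deviating.
Player A's best responses — vs C1: R1 (payoff 2); vs C2: R3 (payoff 4); vs C3: R4 (payoff 7); vs C4: R4 (payoff 1); vs C5: R2 (payoff 5).
Player B's best responses — vs R1: C1 (payoff 8); vs R2: C2 (payoff 8); vs R3: C3 (payoff 8); vs R4: C5 (payoff 5).
The only mutual best response is (R1, C1); neither player gains by switching there.

(R1, C1)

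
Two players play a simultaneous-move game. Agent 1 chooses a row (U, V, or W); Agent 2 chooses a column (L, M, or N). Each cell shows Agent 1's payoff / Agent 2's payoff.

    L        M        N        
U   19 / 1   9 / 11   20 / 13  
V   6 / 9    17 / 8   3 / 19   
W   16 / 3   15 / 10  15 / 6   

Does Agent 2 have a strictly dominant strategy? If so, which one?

A strategy is strictly dominant if it gives Agent 2 a strictly higher payoff than every other strategy, against every choice by the opponent.
L is not dominant: against U, M gives 11 > 1.
M is not dominant: against U, N gives 13 > 11.
N is not dominant: against W, M gives 10 > 6.
No single strategy is best against every opponent action.

No strictly dominant strategy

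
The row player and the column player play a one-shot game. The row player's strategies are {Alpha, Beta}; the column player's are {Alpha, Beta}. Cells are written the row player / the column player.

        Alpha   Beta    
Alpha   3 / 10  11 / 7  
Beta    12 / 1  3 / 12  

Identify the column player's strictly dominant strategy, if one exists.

None

Check whether one of the column player's strategies beats all alternatives regardless of what the opponent does.
Alpha is not dominant: against Beta, Beta gives 12 > 1.
Beta is not dominant: against Alpha, Alpha gives 10 > 7.
No single strategy is best against every opponent action.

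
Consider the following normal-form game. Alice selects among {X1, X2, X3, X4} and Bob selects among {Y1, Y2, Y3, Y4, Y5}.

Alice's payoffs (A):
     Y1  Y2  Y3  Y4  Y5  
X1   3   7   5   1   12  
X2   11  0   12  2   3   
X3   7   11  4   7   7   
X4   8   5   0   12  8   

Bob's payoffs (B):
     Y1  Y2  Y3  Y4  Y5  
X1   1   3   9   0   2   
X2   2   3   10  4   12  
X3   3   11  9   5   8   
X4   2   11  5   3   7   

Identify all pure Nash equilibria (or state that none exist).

(X3, Y2)

A profile is a Nash equilibrium when each player is best-responding to the other.
Alice's best responses — vs Y1: X2 (payoff 11); vs Y2: X3 (payoff 11); vs Y3: X2 (payoff 12); vs Y4: X4 (payoff 12); vs Y5: X1 (payoff 12).
Bob's best responses — vs X1: Y3 (payoff 9); vs X2: Y5 (payoff 12); vs X3: Y2 (payoff 11); vs X4: Y2 (payoff 11).
The only mutual best response is (X3, Y2); neither player gains by switching there.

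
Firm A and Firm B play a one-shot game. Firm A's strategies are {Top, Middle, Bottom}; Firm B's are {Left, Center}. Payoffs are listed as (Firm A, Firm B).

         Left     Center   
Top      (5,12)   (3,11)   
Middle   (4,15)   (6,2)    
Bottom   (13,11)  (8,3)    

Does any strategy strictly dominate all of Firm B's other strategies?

Check whether one of Firm B's strategies beats all alternatives regardless of what the opponent does.
Left strictly dominates: vs Top: 12 > 11; vs Middle: 15 > 2; vs Bottom: 11 > 3.

Left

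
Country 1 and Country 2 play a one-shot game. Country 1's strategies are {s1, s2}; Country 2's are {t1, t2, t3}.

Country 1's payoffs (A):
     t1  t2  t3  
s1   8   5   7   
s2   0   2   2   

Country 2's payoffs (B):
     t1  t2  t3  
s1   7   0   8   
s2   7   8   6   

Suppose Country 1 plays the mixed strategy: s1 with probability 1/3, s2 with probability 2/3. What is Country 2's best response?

t1

Country 2's best reply maximizes expected payoff against the mix.
t1: (1/3)·7 + (2/3)·7 = 7
t2: (1/3)·0 + (2/3)·8 = 16/3
t3: (1/3)·8 + (2/3)·6 = 20/3
Highest expected payoff is 7, from t1.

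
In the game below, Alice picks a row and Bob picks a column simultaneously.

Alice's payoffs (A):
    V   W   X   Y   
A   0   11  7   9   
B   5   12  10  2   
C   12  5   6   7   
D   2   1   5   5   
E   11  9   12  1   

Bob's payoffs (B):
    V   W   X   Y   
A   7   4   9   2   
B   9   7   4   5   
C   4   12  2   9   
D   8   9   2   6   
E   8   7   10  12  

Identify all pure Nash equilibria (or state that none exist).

There is no pure-strategy Nash equilibrium

Check mutual best responses: a cell is a NE iff neither player can gain by unilaterally deviating.
Alice's best responses — vs V: C (payoff 12); vs W: B (payoff 12); vs X: E (payoff 12); vs Y: A (payoff 9).
Bob's best responses — vs A: X (payoff 9); vs B: V (payoff 9); vs C: W (payoff 12); vs D: W (payoff 9); vs E: Y (payoff 12).
No cell has both players best-responding. For instance, Alice's best reply to W is B, but against B Bob prefers V over W.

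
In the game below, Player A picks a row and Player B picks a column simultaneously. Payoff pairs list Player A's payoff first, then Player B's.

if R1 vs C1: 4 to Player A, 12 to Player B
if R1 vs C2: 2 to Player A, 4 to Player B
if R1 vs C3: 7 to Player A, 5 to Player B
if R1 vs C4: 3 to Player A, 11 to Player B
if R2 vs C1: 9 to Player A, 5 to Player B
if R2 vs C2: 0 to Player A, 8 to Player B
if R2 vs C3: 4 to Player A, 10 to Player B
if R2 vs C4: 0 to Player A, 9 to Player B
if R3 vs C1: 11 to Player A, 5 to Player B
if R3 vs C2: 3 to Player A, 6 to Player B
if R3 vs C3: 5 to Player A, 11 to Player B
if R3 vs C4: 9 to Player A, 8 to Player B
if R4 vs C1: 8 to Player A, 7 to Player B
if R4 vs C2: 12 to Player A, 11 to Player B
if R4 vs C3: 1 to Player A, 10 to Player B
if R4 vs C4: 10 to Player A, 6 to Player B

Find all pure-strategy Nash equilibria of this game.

Check mutual best responses: a cell is a NE iff neither player can gain by unilaterally deviating.
Player A's best responses — vs C1: R3 (payoff 11); vs C2: R4 (payoff 12); vs C3: R1 (payoff 7); vs C4: R4 (payoff 10).
Player B's best responses — vs R1: C1 (payoff 12); vs R2: C3 (payoff 10); vs R3: C3 (payoff 11); vs R4: C2 (payoff 11).
The only mutual best response is (R4, C2); neither player gains by switching there.

(R4, C2)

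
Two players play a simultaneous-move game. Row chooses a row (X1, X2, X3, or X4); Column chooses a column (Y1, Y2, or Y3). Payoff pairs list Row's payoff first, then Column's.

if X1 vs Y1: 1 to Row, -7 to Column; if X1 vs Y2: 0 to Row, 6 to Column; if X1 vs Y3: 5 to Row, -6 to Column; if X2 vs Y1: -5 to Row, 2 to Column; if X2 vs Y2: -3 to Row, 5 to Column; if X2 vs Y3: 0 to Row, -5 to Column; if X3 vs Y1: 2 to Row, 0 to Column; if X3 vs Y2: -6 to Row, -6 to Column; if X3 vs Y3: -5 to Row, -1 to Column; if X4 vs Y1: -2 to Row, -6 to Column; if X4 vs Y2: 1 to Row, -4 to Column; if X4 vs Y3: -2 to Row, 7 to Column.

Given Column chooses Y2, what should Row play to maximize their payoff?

With Column fixed at Y2, Row's payoffs are: X1 → 0, X2 → -3, X3 → -6, X4 → 1.
The maximum is 1, achieved by X4.

X4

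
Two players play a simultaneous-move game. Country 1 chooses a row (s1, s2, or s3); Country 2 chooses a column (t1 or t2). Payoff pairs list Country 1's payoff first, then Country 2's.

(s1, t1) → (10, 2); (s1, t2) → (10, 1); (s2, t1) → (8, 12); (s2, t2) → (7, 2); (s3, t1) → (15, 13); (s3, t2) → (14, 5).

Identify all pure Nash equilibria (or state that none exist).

(s3, t1)

A profile is a Nash equilibrium when each player is best-responding to the other.
Country 1's best responses — vs t1: s3 (payoff 15); vs t2: s3 (payoff 14).
Country 2's best responses — vs s1: t1 (payoff 2); vs s2: t1 (payoff 12); vs s3: t1 (payoff 13).
The only mutual best response is (s3, t1); neither player gains by switching there.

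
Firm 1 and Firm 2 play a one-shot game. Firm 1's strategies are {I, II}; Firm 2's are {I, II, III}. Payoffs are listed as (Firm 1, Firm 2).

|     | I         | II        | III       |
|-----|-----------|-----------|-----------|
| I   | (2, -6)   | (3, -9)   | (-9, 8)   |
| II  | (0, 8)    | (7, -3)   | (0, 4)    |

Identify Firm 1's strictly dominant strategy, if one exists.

A strategy is strictly dominant if it gives Firm 1 a strictly higher payoff than every other strategy, against every choice by the opponent.
I is not dominant: against II, II gives 7 > 3.
II is not dominant: against I, I gives 2 > 0.
No single strategy is best against every opponent action.

None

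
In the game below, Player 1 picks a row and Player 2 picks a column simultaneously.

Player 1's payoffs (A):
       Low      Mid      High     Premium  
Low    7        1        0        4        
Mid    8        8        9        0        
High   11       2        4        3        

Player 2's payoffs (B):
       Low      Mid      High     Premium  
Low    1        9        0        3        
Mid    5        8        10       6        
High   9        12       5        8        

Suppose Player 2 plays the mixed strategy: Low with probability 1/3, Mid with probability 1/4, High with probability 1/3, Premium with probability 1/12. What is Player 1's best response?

Compute Player 1's expected payoff from each pure strategy against the given mix.
Low: (1/3)·7 + (1/4)·1 + (1/3)·0 + (1/12)·4 = 35/12
Mid: (1/3)·8 + (1/4)·8 + (1/3)·9 + (1/12)·0 = 23/3
High: (1/3)·11 + (1/4)·2 + (1/3)·4 + (1/12)·3 = 23/4
Highest expected payoff is 23/3, from Mid.

Mid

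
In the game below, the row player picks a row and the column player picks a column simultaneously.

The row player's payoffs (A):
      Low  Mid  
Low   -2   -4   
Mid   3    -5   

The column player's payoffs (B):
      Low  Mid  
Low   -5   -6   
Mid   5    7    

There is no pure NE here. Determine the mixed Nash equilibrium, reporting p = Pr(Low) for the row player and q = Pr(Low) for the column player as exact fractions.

p = 2/3, q = 1/6

In a mixed NE each player is indifferent between their pure strategies, so the opponent's mix sets the indifference.
The column player indifferent between Low and Mid: p·(-5) + (1−p)·5 = p·(-6) + (1−p)·7 ⟹ 5 + (-10)p = 7 + (-13)p ⟹ p = 2/3.
The row player indifferent between Low and Mid: q·(-2) + (1−q)·(-4) = q·3 + (1−q)·(-5) ⟹ (-4) + 2q = (-5) + 8q ⟹ q = 1/6.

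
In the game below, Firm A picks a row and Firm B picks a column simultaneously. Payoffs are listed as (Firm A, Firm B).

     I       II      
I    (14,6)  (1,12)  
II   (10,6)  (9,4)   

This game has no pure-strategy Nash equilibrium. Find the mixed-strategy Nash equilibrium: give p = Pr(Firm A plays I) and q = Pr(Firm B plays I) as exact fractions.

p = 1/4, q = 2/3

Each player's mixing probability is pinned down by making the *other* player indifferent.
Firm B indifferent between I and II: p·6 + (1−p)·6 = p·12 + (1−p)·4 ⟹ 6 + 0p = 4 + 8p ⟹ p = 1/4.
Firm A indifferent between I and II: q·14 + (1−q)·1 = q·10 + (1−q)·9 ⟹ 1 + 13q = 9 + 1q ⟹ q = 2/3.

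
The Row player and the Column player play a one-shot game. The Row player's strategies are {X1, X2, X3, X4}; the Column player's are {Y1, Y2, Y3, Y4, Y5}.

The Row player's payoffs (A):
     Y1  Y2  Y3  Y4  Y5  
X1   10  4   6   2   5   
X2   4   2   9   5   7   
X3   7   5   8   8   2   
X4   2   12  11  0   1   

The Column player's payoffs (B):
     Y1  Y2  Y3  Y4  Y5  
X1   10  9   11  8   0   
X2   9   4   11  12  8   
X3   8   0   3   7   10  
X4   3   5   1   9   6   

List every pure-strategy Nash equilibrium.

No pure-strategy Nash equilibrium

A profile is a Nash equilibrium when each player is best-responding to the other.
The Row player's best responses — vs Y1: X1 (payoff 10); vs Y2: X4 (payoff 12); vs Y3: X4 (payoff 11); vs Y4: X3 (payoff 8); vs Y5: X2 (payoff 7).
The Column player's best responses — vs X1: Y3 (payoff 11); vs X2: Y4 (payoff 12); vs X3: Y5 (payoff 10); vs X4: Y4 (payoff 9).
No cell has both players best-responding. For instance, the Row player's best reply to Y5 is X2, but against X2 the Column player prefers Y4 over Y5.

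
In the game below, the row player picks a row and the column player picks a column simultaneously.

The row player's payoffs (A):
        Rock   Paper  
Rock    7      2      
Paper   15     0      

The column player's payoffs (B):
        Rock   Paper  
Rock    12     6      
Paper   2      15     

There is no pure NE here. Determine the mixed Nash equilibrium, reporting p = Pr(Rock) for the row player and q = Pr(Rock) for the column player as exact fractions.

p = 13/19, q = 1/5

In a mixed NE each player is indifferent between their pure strategies, so the opponent's mix sets the indifference.
The column player indifferent between Rock and Paper: p·12 + (1−p)·2 = p·6 + (1−p)·15 ⟹ 2 + 10p = 15 + (-9)p ⟹ p = 13/19.
The row player indifferent between Rock and Paper: q·7 + (1−q)·2 = q·15 + (1−q)·0 ⟹ 2 + 5q = 0 + 15q ⟹ q = 1/5.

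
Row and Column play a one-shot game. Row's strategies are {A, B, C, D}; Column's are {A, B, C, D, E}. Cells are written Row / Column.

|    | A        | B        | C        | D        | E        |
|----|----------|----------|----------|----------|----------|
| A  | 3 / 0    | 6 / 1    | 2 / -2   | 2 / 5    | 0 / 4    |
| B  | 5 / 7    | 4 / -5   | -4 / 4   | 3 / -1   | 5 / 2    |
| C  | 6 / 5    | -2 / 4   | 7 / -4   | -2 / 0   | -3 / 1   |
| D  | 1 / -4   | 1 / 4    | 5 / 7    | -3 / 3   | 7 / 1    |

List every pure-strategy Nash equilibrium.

(C, A)

A profile is a Nash equilibrium when each player is best-responding to the other.
Row's best responses — vs A: C (payoff 6); vs B: A (payoff 6); vs C: C (payoff 7); vs D: B (payoff 3); vs E: D (payoff 7).
Column's best responses — vs A: D (payoff 5); vs B: A (payoff 7); vs C: A (payoff 5); vs D: C (payoff 7).
The only mutual best response is (C, A); neither player gains by switching there.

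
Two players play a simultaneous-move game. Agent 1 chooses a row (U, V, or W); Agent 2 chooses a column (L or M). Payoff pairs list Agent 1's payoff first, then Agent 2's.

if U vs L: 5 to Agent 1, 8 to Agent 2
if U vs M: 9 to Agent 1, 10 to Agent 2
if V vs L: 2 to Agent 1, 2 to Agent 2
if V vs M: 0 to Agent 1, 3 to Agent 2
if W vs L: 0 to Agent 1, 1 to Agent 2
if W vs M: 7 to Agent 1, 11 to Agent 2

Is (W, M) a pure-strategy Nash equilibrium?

No

Holding Agent 2 at M: Agent 1 gets 7 from W but could get 9 by switching to U. Agent 1 has a profitable deviation.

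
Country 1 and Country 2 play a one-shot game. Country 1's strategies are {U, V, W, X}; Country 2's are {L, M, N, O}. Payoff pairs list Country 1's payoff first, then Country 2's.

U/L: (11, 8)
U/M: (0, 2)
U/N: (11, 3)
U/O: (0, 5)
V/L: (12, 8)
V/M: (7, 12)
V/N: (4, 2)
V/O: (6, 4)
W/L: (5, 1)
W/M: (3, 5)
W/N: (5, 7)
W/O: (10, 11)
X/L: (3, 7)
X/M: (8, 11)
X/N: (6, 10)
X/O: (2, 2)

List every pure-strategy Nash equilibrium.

A profile is a Nash equilibrium when each player is best-responding to the other.
Country 1's best responses — vs L: V (payoff 12); vs M: X (payoff 8); vs N: U (payoff 11); vs O: W (payoff 10).
Country 2's best responses — vs U: L (payoff 8); vs V: M (payoff 12); vs W: O (payoff 11); vs X: M (payoff 11).
Mutual best responses occur at (W, O) and (X, M); at each, neither player gains by switching.

(W, O) and (X, M)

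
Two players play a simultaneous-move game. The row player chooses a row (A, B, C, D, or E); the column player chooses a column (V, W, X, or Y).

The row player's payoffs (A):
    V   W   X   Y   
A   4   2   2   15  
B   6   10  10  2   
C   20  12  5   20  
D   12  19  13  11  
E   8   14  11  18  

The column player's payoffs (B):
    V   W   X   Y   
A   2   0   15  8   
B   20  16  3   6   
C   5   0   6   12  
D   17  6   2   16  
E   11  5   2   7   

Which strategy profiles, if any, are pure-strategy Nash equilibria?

A profile is a Nash equilibrium when each player is best-responding to the other.
The row player's best responses — vs V: C (payoff 20); vs W: D (payoff 19); vs X: D (payoff 13); vs Y: C (payoff 20).
The column player's best responses — vs A: X (payoff 15); vs B: V (payoff 20); vs C: Y (payoff 12); vs D: V (payoff 17); vs E: V (payoff 11).
The only mutual best response is (C, Y); neither player gains by switching there.

(C, Y)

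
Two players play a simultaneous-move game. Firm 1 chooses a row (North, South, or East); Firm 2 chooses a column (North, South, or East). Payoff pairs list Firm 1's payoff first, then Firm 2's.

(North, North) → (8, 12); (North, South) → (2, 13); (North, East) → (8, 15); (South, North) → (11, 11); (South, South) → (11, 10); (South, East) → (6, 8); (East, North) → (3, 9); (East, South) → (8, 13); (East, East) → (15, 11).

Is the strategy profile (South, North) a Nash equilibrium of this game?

Holding Firm 2 at North: Firm 1 gets 11 from South, versus 8 from North, 3 from East. No profitable deviation for Firm 1.
Holding Firm 1 at South: Firm 2 gets 11 from North, versus 10 from South, 8 from East. No profitable deviation for Firm 2 either.

Yes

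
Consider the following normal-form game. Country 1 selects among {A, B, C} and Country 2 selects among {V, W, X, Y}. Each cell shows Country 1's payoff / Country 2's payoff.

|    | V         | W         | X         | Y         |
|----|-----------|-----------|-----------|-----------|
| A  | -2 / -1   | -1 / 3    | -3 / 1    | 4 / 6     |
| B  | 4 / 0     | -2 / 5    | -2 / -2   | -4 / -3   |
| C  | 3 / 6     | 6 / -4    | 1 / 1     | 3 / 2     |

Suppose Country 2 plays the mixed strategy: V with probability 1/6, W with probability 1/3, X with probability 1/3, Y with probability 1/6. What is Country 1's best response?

Compute Country 1's expected payoff from each pure strategy against the given mix.
A: (1/6)·(-2) + (1/3)·(-1) + (1/3)·(-3) + (1/6)·4 = -1
B: (1/6)·4 + (1/3)·(-2) + (1/3)·(-2) + (1/6)·(-4) = -4/3
C: (1/6)·3 + (1/3)·6 + (1/3)·1 + (1/6)·3 = 10/3
Highest expected payoff is 10/3, from C.

C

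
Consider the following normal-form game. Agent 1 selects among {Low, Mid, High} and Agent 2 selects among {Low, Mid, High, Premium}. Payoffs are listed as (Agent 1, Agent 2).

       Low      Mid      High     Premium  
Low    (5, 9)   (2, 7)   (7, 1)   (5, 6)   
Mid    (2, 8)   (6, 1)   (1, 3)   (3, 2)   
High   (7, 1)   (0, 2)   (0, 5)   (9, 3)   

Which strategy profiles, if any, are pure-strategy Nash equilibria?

There is no pure-strategy Nash equilibrium

Check mutual best responses: a cell is a NE iff neither player can gain by unilaterally deviating.
Agent 1's best responses — vs Low: High (payoff 7); vs Mid: Mid (payoff 6); vs High: Low (payoff 7); vs Premium: High (payoff 9).
Agent 2's best responses — vs Low: Low (payoff 9); vs Mid: Low (payoff 8); vs High: High (payoff 5).
No cell has both players best-responding. For instance, Agent 1's best reply to Mid is Mid, but against Mid Agent 2 prefers Low over Mid.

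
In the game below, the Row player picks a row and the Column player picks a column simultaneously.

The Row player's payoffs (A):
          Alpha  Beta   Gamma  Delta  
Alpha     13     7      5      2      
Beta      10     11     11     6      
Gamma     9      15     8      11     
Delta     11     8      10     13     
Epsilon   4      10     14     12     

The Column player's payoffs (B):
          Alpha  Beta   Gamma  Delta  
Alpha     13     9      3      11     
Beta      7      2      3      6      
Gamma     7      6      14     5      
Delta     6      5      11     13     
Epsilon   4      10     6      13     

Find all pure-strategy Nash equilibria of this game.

Check mutual best responses: a cell is a NE iff neither player can gain by unilaterally deviating.
The Row player's best responses — vs Alpha: Alpha (payoff 13); vs Beta: Gamma (payoff 15); vs Gamma: Epsilon (payoff 14); vs Delta: Delta (payoff 13).
The Column player's best responses — vs Alpha: Alpha (payoff 13); vs Beta: Alpha (payoff 7); vs Gamma: Gamma (payoff 14); vs Delta: Delta (payoff 13); vs Epsilon: Delta (payoff 13).
Mutual best responses occur at (Alpha, Alpha) and (Delta, Delta); at each, neither player gains by switching.

(Alpha, Alpha) and (Delta, Delta)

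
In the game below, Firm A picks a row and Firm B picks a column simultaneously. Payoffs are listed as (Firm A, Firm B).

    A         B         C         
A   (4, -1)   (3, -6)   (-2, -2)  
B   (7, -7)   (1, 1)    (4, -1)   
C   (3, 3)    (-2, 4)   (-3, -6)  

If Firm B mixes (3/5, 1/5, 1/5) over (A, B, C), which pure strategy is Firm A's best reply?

B

Compute Firm A's expected payoff from each pure strategy against the given mix.
A: (3/5)·4 + (1/5)·3 + (1/5)·(-2) = 13/5
B: (3/5)·7 + (1/5)·1 + (1/5)·4 = 26/5
C: (3/5)·3 + (1/5)·(-2) + (1/5)·(-3) = 4/5
Highest expected payoff is 26/5, from B.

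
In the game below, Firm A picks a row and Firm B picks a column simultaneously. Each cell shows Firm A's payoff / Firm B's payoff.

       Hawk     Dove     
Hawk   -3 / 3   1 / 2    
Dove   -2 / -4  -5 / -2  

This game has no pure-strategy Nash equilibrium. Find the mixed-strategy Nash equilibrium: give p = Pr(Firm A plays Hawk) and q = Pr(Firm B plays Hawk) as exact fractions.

Each player's mixing probability is pinned down by making the *other* player indifferent.
Firm B indifferent between Hawk and Dove: p·3 + (1−p)·(-4) = p·2 + (1−p)·(-2) ⟹ (-4) + 7p = (-2) + 4p ⟹ p = 2/3.
Firm A indifferent between Hawk and Dove: q·(-3) + (1−q)·1 = q·(-2) + (1−q)·(-5) ⟹ 1 + (-4)q = (-5) + 3q ⟹ q = 6/7.

p = 2/3, q = 6/7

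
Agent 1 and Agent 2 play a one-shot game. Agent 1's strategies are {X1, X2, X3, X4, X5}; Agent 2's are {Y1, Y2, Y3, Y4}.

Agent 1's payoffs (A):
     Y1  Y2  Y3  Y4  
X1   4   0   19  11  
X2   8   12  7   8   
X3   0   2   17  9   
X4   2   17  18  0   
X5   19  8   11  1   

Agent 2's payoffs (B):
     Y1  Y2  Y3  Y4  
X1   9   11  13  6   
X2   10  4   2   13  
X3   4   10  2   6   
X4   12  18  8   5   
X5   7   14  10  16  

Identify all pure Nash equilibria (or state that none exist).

Find each player's best response to every opponent strategy; NE are the intersections.
Agent 1's best responses — vs Y1: X5 (payoff 19); vs Y2: X4 (payoff 17); vs Y3: X1 (payoff 19); vs Y4: X1 (payoff 11).
Agent 2's best responses — vs X1: Y3 (payoff 13); vs X2: Y4 (payoff 13); vs X3: Y2 (payoff 10); vs X4: Y2 (payoff 18); vs X5: Y4 (payoff 16).
Mutual best responses occur at (X1, Y3) and (X4, Y2); at each, neither player gains by switching.

(X1, Y3) and (X4, Y2)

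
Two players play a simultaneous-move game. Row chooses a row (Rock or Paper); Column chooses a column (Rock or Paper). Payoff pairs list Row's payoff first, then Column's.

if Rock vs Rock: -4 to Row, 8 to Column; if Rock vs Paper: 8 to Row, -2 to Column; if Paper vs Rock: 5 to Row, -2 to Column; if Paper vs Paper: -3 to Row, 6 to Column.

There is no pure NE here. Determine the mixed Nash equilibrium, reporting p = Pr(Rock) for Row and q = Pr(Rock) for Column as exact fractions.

p = 4/9, q = 11/20

Each player's mixing probability is pinned down by making the *other* player indifferent.
Column indifferent between Rock and Paper: p·8 + (1−p)·(-2) = p·(-2) + (1−p)·6 ⟹ (-2) + 10p = 6 + (-8)p ⟹ p = 4/9.
Row indifferent between Rock and Paper: q·(-4) + (1−q)·8 = q·5 + (1−q)·(-3) ⟹ 8 + (-12)q = (-3) + 8q ⟹ q = 11/20.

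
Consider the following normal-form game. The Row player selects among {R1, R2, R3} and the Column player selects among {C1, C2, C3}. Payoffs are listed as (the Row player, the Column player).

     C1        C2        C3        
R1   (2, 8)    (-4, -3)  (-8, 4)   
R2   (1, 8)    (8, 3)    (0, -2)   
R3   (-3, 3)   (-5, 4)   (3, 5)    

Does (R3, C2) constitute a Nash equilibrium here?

Holding the Column player at C2: the Row player gets -5 from R3 but could get 8 by switching to R2. The Row player has a profitable deviation.

No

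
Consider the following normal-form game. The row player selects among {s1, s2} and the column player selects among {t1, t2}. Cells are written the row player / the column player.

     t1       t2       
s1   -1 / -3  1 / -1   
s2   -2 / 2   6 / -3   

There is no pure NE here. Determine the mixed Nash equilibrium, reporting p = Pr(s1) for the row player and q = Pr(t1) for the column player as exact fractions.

p = 5/7, q = 5/6

Each player's mixing probability is pinned down by making the *other* player indifferent.
The column player indifferent between t1 and t2: p·(-3) + (1−p)·2 = p·(-1) + (1−p)·(-3) ⟹ 2 + (-5)p = (-3) + 2p ⟹ p = 5/7.
The row player indifferent between s1 and s2: q·(-1) + (1−q)·1 = q·(-2) + (1−q)·6 ⟹ 1 + (-2)q = 6 + (-8)q ⟹ q = 5/6.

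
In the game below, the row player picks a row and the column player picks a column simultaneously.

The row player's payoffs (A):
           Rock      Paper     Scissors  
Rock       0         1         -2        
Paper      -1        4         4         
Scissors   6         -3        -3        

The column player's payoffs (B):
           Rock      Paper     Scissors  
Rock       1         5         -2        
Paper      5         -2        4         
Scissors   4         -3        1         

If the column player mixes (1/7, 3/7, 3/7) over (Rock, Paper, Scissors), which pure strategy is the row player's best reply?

Paper

The row player's best reply maximizes expected payoff against the mix.
Rock: (1/7)·0 + (3/7)·1 + (3/7)·(-2) = -3/7
Paper: (1/7)·(-1) + (3/7)·4 + (3/7)·4 = 23/7
Scissors: (1/7)·6 + (3/7)·(-3) + (3/7)·(-3) = -12/7
Highest expected payoff is 23/7, from Paper.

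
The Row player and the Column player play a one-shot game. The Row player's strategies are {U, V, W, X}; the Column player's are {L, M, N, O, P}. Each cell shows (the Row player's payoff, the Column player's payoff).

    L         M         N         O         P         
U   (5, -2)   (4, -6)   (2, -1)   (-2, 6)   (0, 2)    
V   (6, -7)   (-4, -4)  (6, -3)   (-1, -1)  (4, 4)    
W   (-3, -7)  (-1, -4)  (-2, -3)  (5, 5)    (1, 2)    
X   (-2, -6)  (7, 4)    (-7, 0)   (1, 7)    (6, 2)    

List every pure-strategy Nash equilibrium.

Check mutual best responses: a cell is a NE iff neither player can gain by unilaterally deviating.
The Row player's best responses — vs L: V (payoff 6); vs M: X (payoff 7); vs N: V (payoff 6); vs O: W (payoff 5); vs P: X (payoff 6).
The Column player's best responses — vs U: O (payoff 6); vs V: P (payoff 4); vs W: O (payoff 5); vs X: O (payoff 7).
The only mutual best response is (W, O); neither player gains by switching there.

(W, O)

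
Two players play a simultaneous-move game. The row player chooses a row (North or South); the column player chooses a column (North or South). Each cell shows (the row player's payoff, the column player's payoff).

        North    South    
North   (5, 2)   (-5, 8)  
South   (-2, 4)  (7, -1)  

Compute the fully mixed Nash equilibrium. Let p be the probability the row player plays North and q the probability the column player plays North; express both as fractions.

In a mixed NE each player is indifferent between their pure strategies, so the opponent's mix sets the indifference.
The column player indifferent between North and South: p·2 + (1−p)·4 = p·8 + (1−p)·(-1) ⟹ 4 + (-2)p = (-1) + 9p ⟹ p = 5/11.
The row player indifferent between North and South: q·5 + (1−q)·(-5) = q·(-2) + (1−q)·7 ⟹ (-5) + 10q = 7 + (-9)q ⟹ q = 12/19.

p = 5/11, q = 12/19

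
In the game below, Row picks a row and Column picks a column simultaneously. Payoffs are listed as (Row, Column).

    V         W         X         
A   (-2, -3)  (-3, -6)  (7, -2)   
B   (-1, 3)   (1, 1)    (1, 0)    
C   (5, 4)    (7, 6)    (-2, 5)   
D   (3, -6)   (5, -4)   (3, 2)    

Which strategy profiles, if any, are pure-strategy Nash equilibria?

(A, X) and (C, W)

Find each player's best response to every opponent strategy; NE are the intersections.
Row's best responses — vs V: C (payoff 5); vs W: C (payoff 7); vs X: A (payoff 7).
Column's best responses — vs A: X (payoff -2); vs B: V (payoff 3); vs C: W (payoff 6); vs D: X (payoff 2).
Mutual best responses occur at (A, X) and (C, W); at each, neither player gains by switching.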